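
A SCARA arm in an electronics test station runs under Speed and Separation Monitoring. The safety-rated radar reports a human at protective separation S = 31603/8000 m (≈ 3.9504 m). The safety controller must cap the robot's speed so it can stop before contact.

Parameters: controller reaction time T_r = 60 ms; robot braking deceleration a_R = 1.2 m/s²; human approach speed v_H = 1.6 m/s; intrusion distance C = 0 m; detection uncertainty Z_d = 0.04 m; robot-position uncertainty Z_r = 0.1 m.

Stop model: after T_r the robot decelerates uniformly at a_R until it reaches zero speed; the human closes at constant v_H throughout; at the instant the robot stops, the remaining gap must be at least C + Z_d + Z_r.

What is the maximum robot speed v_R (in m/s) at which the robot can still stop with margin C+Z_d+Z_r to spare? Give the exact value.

v_R_max = 7/4 m/s = 1.7500 m/s

collect terms ⇒ (5/12)·v_R² + (209/150)·v_R + (-5943/1600) = 0
  disc = (209/150)² − 4·(5/12)·(-5943/1600) = 2927521/360000 ; √disc = 1711/600
  v_R = (−(209/150) + 1711/600) / (2·(5/12)) = 7/4 m/s
check:
stop time T_s = (7/4)/(6/5) = 1.4583 s
robot in T_r: 1.7500·0.0600 = 0.1050 m
robot covers 1.7500·1.4583 − ½·1.2000·1.4583² = 1.2760 m while stopping
human closes 1.6000·1.5183 = 2.4293 m
C+Z_d+Z_r = 0.0000+0.0400+0.1000 = 0.1400 m
sum ≈ 0.1050+1.2760+2.4293+0.1400 ≈ 3.9504 m = S ✓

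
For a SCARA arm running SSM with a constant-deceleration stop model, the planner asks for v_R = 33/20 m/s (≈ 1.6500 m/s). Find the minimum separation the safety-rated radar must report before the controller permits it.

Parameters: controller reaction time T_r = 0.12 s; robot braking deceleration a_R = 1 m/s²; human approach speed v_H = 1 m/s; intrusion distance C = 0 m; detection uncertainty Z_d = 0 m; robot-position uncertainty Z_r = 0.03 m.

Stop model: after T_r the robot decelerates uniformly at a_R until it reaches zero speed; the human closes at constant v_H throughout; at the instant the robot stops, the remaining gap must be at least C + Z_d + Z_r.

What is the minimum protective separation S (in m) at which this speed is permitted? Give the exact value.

S_min = 13437/4000 m = 3.3592 m

braking lasts T_s = (33/20)/1 = 1.6500 s
reaction-phase robot travel = 1.6500·0.1200 = 0.1980 m
braking distance = 1.6500²/(2·1.0000) = 1.3613 m
human closes 1.0000·1.7700 = 1.7700 m
margins: 0.0000+0.0000+0.0300 = 0.0300 m
S_min ≈ 0.1980+1.3613+1.7700+0.0300  ⇒  S_min = 13437/4000 m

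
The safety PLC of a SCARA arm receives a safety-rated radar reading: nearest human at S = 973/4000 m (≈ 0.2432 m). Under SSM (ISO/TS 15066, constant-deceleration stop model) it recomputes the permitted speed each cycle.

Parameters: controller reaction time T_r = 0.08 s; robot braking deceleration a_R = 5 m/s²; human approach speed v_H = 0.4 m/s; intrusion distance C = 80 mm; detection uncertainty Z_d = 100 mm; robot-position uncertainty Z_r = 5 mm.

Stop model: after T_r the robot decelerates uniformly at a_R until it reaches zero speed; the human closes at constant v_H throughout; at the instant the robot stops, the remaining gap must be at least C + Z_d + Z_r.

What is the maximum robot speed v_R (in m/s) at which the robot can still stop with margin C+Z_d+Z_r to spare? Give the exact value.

v_R_max = 3/20 m/s = 0.1500 m/s

at the boundary: (1/10)·v² + (4/25)·v + (-21/800) = 0
  disc = (4/25)² − 4·(1/10)·(-21/800) = 361/10000 ; √disc = 19/100
  v_R = (−(4/25) + 19/100) / (2·(1/10)) = 3/20 m/s
check:
T_s = v_R/a_R = (3/20)/5 = 0.0300 s
robot in T_r: 0.1500·0.0800 = 0.0120 m
robot under decel: 0.1500²/(2·5.0000) = 0.0022 m
human closes 0.4000·0.1100 = 0.0440 m
C+Z_d+Z_r = 0.0800+0.1000+0.0050 = 0.1850 m
sum ≈ 0.0120+0.0022+0.0440+0.1850 ≈ 0.2432 m = S ✓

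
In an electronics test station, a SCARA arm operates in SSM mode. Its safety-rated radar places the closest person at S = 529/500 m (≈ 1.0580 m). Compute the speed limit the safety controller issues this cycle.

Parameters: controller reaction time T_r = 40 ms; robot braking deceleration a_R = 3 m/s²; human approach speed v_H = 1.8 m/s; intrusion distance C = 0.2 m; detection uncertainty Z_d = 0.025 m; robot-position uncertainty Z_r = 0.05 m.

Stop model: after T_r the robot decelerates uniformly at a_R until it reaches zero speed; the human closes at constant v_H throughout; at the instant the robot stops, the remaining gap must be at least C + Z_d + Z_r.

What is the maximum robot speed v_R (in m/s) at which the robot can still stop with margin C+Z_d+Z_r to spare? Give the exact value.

collect terms ⇒ (1/6)·v_R² + (16/25)·v_R + (-711/1000) = 0
  disc = (16/25)² − 4·(1/6)·(-711/1000) = 2209/2500 ; √disc = 47/50
  v_R = (−(16/25) + 47/50) / (2·(1/6)) = 9/10 m/s
check:
braking lasts T_s = (9/10)/3 = 0.3000 s
robot in T_r: 0.9000·0.0400 = 0.0360 m
robot under decel: 0.9000²/(2·3.0000) = 0.1350 m
human closes 1.8000·0.3400 = 0.6120 m
C+Z_d+Z_r = 0.2000+0.0250+0.0500 = 0.2750 m
sum ≈ 0.0360+0.1350+0.6120+0.2750 ≈ 1.0580 m = S ✓

v_R_max = 9/10 m/s = 0.9000 m/s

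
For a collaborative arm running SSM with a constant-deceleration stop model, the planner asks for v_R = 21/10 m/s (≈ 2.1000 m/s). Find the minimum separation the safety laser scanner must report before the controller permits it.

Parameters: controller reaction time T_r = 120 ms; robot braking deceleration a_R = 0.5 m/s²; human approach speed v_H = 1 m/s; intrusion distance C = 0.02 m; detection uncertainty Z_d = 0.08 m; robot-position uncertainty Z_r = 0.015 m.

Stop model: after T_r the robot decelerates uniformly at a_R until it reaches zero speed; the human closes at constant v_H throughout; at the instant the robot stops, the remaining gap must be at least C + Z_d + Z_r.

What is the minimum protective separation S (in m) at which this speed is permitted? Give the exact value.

S_min = 9097/1000 m = 9.0970 m

braking lasts T_s = (21/10)/(1/2) = 4.2000 s
robot covers v_R·T_r = 2.1000·0.1200 = 0.2520 m before braking
robot under decel: 2.1000²/(2·0.5000) = 4.4100 m
human over T_r+T_s: 1.0000·(0.1200+4.2000) = 4.3200 m
residual clearance needed = 0.0200+0.0800+0.0150 = 0.1150 m
S_min ≈ 0.2520+4.4100+4.3200+0.1150  ⇒  S_min = 9097/1000 m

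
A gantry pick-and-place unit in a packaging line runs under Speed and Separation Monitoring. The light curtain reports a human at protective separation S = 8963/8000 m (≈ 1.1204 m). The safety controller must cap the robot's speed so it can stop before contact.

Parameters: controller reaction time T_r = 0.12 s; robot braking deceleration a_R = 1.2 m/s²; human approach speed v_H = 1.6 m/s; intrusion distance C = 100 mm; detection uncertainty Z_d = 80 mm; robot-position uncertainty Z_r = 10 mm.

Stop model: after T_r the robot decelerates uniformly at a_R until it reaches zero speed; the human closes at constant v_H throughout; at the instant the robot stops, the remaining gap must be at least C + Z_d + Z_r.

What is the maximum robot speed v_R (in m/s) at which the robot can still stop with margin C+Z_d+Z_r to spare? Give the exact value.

at the boundary: (5/12)·v² + (109/75)·v + (-5907/8000) = 0
  disc = (109/75)² − 4·(5/12)·(-5907/8000) = 1203409/360000 ; √disc = 1097/600
  v_R = (−(109/75) + 1097/600) / (2·(5/12)) = 9/20 m/s
check:
braking lasts T_s = (9/20)/(6/5) = 0.3750 s
reaction-phase robot travel = 0.4500·0.1200 = 0.0540 m
braking distance = 0.4500²/(2·1.2000) = 0.0844 m
human over T_r+T_s: 1.6000·(0.1200+0.3750) = 0.7920 m
residual clearance needed = 0.1000+0.0800+0.0100 = 0.1900 m
sum ≈ 0.0540+0.0844+0.7920+0.1900 ≈ 1.1204 m = S ✓

v_R_max = 9/20 m/s = 0.4500 m/s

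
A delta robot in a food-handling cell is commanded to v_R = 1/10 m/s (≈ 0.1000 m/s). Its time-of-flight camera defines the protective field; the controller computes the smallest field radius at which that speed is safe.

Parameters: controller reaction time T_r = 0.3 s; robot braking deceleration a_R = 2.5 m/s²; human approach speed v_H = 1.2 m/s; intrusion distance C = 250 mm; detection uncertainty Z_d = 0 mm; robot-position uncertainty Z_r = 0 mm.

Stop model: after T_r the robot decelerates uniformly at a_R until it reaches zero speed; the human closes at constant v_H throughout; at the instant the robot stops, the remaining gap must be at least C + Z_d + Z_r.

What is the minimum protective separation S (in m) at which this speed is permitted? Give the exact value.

S_min = 69/100 m = 0.6900 m

T_s = v_R/a_R = (1/10)/(5/2) = 0.0400 s
robot in T_r: 0.1000·0.3000 = 0.0300 m
robot covers 0.1000·0.0400 − ½·2.5000·0.0400² = 0.0020 m while stopping
human closes 1.2000·0.3400 = 0.4080 m
residual clearance needed = 0.2500+0.0000+0.0000 = 0.2500 m
S_min ≈ 0.0300+0.0020+0.4080+0.2500  ⇒  S_min = 69/100 m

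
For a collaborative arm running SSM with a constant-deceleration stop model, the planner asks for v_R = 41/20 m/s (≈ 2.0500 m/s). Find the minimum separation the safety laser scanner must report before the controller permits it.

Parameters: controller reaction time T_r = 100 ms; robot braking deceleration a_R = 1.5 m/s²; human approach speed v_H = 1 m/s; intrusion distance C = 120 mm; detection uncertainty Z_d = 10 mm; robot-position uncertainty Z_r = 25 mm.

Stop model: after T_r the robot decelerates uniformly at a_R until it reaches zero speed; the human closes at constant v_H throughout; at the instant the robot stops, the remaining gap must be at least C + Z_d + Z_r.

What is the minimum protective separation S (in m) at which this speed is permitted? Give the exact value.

stop time T_s = (41/20)/(3/2) = 1.3667 s
reaction-phase robot travel = 2.0500·0.1000 = 0.2050 m
robot covers 2.0500·1.3667 − ½·1.5000·1.3667² = 1.4008 m while stopping
person approaches 1.0000·(0.1000+1.3667) = 1.4667 m
margins: 0.1200+0.0100+0.0250 = 0.1550 m
S_min ≈ 0.2050+1.4008+1.4667+0.1550  ⇒  S_min = 1291/400 m

S_min = 1291/400 m = 3.2275 m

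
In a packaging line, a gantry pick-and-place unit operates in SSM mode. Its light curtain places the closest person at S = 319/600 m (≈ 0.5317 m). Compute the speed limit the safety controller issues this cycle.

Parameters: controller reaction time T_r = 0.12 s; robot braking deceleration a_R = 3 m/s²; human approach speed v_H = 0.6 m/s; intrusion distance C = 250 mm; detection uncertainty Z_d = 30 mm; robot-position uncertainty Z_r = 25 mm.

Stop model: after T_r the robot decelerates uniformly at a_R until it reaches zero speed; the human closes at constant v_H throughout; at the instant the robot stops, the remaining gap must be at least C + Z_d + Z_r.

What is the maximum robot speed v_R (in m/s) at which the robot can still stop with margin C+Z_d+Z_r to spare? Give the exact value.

v_R_max = 2/5 m/s = 0.4000 m/s

at the boundary: (1/6)·v² + (8/25)·v + (-58/375) = 0
  disc = (8/25)² − 4·(1/6)·(-58/375) = 1156/5625 ; √disc = 34/75
  v_R = (−(8/25) + 34/75) / (2·(1/6)) = 2/5 m/s
check:
T_s = v_R/a_R = (2/5)/3 = 0.1333 s
robot in T_r: 0.4000·0.1200 = 0.0480 m
braking distance = 0.4000²/(2·3.0000) = 0.0267 m
human closes 0.6000·0.2533 = 0.1520 m
margins: 0.2500+0.0300+0.0250 = 0.3050 m
sum ≈ 0.0480+0.0267+0.1520+0.3050 ≈ 0.5317 m = S ✓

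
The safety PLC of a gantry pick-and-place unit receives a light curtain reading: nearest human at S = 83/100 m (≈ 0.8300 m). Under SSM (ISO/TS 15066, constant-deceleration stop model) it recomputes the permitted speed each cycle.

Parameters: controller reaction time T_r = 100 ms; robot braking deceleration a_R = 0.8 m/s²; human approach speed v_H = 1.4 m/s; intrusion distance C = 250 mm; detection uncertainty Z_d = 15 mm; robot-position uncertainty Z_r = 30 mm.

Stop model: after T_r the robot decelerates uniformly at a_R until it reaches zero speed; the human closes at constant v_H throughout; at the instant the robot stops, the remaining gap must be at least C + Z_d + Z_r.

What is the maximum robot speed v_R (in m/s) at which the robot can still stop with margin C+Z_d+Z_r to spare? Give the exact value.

at the boundary: (5/8)·v² + (37/20)·v + (-79/200) = 0
  disc = (37/20)² − 4·(5/8)·(-79/200) = 441/100 ; √disc = 21/10
  v_R = (−(37/20) + 21/10) / (2·(5/8)) = 1/5 m/s
check:
T_s = v_R/a_R = (1/5)/(4/5) = 0.2500 s
robot in T_r: 0.2000·0.1000 = 0.0200 m
robot covers 0.2000·0.2500 − ½·0.8000·0.2500² = 0.0250 m while stopping
person approaches 1.4000·(0.1000+0.2500) = 0.4900 m
margins: 0.2500+0.0150+0.0300 = 0.2950 m
sum ≈ 0.0200+0.0250+0.4900+0.2950 ≈ 0.8300 m = S ✓

v_R_max = 1/5 m/s = 0.2000 m/s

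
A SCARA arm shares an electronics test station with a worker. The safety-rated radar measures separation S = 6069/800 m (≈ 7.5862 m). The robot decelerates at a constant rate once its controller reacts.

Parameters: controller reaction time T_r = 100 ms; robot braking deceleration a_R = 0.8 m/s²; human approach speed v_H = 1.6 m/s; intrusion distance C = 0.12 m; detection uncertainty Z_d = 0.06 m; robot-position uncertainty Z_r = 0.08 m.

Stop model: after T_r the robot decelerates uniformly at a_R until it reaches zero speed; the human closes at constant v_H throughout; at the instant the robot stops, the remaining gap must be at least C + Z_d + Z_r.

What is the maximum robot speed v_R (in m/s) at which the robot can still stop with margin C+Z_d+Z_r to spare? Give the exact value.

at the boundary: (5/8)·v² + (21/10)·v + (-5733/800) = 0
  disc = (21/10)² − 4·(5/8)·(-5733/800) = 35721/1600 ; √disc = 189/40
  v_R = (−(21/10) + 189/40) / (2·(5/8)) = 21/10 m/s
check:
T_s = v_R/a_R = (21/10)/(4/5) = 2.6250 s
robot covers v_R·T_r = 2.1000·0.1000 = 0.2100 m before braking
robot under decel: 2.1000²/(2·0.8000) = 2.7563 m
human closes 1.6000·2.7250 = 4.3600 m
margins: 0.1200+0.0600+0.0800 = 0.2600 m
sum ≈ 0.2100+2.7563+4.3600+0.2600 ≈ 7.5862 m = S ✓

v_R_max = 21/10 m/s = 2.1000 m/s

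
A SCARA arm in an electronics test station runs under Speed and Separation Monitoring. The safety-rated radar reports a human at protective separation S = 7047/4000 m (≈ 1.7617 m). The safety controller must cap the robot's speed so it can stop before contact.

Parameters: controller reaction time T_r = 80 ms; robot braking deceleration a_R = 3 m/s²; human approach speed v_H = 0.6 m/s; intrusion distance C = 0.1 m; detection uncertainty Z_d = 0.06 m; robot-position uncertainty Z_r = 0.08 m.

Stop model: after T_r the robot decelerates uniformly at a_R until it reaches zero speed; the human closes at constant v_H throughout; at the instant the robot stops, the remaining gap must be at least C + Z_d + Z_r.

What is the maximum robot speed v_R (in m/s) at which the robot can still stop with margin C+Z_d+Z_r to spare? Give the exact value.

at the boundary: (1/6)·v² + (7/25)·v + (-1179/800) = 0
  disc = (7/25)² − 4·(1/6)·(-1179/800) = 10609/10000 ; √disc = 103/100
  v_R = (−(7/25) + 103/100) / (2·(1/6)) = 9/4 m/s
check:
braking lasts T_s = (9/4)/3 = 0.7500 s
robot covers v_R·T_r = 2.2500·0.0800 = 0.1800 m before braking
robot covers 2.2500·0.7500 − ½·3.0000·0.7500² = 0.8438 m while stopping
person approaches 0.6000·(0.0800+0.7500) = 0.4980 m
C+Z_d+Z_r = 0.1000+0.0600+0.0800 = 0.2400 m
sum ≈ 0.1800+0.8438+0.4980+0.2400 ≈ 1.7617 m = S ✓

v_R_max = 9/4 m/s = 2.2500 m/s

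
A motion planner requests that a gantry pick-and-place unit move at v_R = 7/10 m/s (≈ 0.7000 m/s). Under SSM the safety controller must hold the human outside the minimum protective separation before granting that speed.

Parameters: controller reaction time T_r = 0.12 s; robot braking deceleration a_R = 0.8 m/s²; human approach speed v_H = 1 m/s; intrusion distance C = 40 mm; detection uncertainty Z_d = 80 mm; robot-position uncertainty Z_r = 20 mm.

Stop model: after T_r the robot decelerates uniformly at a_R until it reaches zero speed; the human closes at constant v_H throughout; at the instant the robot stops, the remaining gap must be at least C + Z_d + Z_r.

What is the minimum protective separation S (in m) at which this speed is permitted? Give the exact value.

stop time T_s = (7/10)/(4/5) = 0.8750 s
robot in T_r: 0.7000·0.1200 = 0.0840 m
braking distance = 0.7000²/(2·0.8000) = 0.3063 m
human over T_r+T_s: 1.0000·(0.1200+0.8750) = 0.9950 m
margins: 0.0400+0.0800+0.0200 = 0.1400 m
S_min ≈ 0.0840+0.3063+0.9950+0.1400  ⇒  S_min = 6101/4000 m

S_min = 6101/4000 m = 1.5252 m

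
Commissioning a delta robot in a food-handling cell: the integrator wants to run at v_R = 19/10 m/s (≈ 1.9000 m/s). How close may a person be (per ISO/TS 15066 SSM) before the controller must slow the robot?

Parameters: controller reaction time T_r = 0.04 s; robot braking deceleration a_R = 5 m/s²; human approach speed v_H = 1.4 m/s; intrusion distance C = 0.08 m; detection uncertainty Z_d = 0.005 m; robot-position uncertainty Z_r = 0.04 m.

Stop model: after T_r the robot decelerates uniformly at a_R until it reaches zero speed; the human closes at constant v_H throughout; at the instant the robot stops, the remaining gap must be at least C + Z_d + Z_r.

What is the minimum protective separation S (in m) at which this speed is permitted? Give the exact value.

S_min = 23/20 m = 1.1500 m

stop time T_s = (19/10)/5 = 0.3800 s
robot in T_r: 1.9000·0.0400 = 0.0760 m
robot under decel: 1.9000²/(2·5.0000) = 0.3610 m
human closes 1.4000·0.4200 = 0.5880 m
C+Z_d+Z_r = 0.0800+0.0050+0.0400 = 0.1250 m
S_min ≈ 0.0760+0.3610+0.5880+0.1250  ⇒  S_min = 23/20 m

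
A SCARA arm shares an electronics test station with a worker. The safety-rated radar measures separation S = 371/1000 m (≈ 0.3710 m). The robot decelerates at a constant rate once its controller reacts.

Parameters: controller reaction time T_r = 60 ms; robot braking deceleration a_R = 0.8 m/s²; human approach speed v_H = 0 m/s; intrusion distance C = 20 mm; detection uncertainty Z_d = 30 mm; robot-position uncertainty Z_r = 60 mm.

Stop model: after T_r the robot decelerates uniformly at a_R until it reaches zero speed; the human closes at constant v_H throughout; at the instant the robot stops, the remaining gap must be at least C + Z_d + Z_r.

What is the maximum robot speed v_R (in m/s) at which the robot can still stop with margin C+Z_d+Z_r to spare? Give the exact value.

collect terms ⇒ (5/8)·v_R² + (3/50)·v_R + (-261/1000) = 0
  disc = (3/50)² − 4·(5/8)·(-261/1000) = 6561/10000 ; √disc = 81/100
  v_R = (−(3/50) + 81/100) / (2·(5/8)) = 3/5 m/s
check:
stop time T_s = (3/5)/(4/5) = 0.7500 s
reaction-phase robot travel = 0.6000·0.0600 = 0.0360 m
braking distance = 0.6000²/(2·0.8000) = 0.2250 m
human closes 0.0000·0.8100 = 0.0000 m
C+Z_d+Z_r = 0.0200+0.0300+0.0600 = 0.1100 m
sum ≈ 0.0360+0.2250+0.0000+0.1100 ≈ 0.3710 m = S ✓

v_R_max = 3/5 m/s = 0.6000 m/s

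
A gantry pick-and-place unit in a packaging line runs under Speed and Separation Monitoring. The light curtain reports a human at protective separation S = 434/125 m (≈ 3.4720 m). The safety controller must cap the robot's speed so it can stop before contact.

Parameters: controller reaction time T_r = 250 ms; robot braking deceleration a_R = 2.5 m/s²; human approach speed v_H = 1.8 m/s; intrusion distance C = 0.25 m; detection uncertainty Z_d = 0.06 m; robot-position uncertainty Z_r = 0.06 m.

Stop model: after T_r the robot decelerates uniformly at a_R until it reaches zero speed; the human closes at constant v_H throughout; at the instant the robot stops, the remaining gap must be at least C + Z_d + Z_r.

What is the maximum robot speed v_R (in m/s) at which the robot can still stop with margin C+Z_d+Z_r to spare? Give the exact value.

collect terms ⇒ (1/5)·v_R² + (97/100)·v_R + (-663/250) = 0
  disc = (97/100)² − 4·(1/5)·(-663/250) = 49/16 ; √disc = 7/4
  v_R = (−(97/100) + 7/4) / (2·(1/5)) = 39/20 m/s
check:
T_s = v_R/a_R = (39/20)/(5/2) = 0.7800 s
robot in T_r: 1.9500·0.2500 = 0.4875 m
robot under decel: 1.9500²/(2·2.5000) = 0.7605 m
person approaches 1.8000·(0.2500+0.7800) = 1.8540 m
C+Z_d+Z_r = 0.2500+0.0600+0.0600 = 0.3700 m
sum ≈ 0.4875+0.7605+1.8540+0.3700 ≈ 3.4720 m = S ✓

v_R_max = 39/20 m/s = 1.9500 m/s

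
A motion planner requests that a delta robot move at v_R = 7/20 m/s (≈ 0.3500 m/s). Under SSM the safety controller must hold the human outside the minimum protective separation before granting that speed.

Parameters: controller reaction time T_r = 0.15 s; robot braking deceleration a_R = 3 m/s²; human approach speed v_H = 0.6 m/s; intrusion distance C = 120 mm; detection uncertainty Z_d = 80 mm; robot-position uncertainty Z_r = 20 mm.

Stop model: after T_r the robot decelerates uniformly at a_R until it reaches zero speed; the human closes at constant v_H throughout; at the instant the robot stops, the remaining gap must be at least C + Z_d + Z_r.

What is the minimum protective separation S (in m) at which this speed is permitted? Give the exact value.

braking lasts T_s = (7/20)/3 = 0.1167 s
robot in T_r: 0.3500·0.1500 = 0.0525 m
braking distance = 0.3500²/(2·3.0000) = 0.0204 m
human over T_r+T_s: 0.6000·(0.1500+0.1167) = 0.1600 m
margins: 0.1200+0.0800+0.0200 = 0.2200 m
S_min ≈ 0.0525+0.0204+0.1600+0.2200  ⇒  S_min = 1087/2400 m

S_min = 1087/2400 m = 0.4529 m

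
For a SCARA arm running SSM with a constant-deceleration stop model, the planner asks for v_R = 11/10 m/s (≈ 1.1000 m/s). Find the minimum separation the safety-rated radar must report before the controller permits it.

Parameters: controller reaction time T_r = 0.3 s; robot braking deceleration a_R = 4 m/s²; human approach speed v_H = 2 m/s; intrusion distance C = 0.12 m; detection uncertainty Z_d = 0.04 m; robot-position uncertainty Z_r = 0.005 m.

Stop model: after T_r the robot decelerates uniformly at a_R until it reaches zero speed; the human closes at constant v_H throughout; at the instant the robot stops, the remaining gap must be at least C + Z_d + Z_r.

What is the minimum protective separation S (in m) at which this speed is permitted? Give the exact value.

S_min = 1437/800 m = 1.7962 m

braking lasts T_s = (11/10)/4 = 0.2750 s
robot covers v_R·T_r = 1.1000·0.3000 = 0.3300 m before braking
robot under decel: 1.1000²/(2·4.0000) = 0.1512 m
human closes 2.0000·0.5750 = 1.1500 m
C+Z_d+Z_r = 0.1200+0.0400+0.0050 = 0.1650 m
S_min ≈ 0.3300+0.1512+1.1500+0.1650  ⇒  S_min = 1437/800 m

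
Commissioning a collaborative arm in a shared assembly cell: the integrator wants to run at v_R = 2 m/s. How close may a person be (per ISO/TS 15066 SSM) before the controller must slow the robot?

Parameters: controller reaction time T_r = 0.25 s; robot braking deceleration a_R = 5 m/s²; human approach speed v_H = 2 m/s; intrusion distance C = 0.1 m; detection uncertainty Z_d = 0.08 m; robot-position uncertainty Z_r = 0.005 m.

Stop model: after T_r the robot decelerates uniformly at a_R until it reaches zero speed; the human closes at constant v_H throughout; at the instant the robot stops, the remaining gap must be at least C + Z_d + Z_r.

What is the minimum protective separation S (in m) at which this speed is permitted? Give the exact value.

S_min = 477/200 m = 2.3850 m

stop time T_s = 2/5 = 0.4000 s
robot covers v_R·T_r = 2.0000·0.2500 = 0.5000 m before braking
robot under decel: 2.0000²/(2·5.0000) = 0.4000 m
human closes 2.0000·0.6500 = 1.3000 m
residual clearance needed = 0.1000+0.0800+0.0050 = 0.1850 m
S_min ≈ 0.5000+0.4000+1.3000+0.1850  ⇒  S_min = 477/200 m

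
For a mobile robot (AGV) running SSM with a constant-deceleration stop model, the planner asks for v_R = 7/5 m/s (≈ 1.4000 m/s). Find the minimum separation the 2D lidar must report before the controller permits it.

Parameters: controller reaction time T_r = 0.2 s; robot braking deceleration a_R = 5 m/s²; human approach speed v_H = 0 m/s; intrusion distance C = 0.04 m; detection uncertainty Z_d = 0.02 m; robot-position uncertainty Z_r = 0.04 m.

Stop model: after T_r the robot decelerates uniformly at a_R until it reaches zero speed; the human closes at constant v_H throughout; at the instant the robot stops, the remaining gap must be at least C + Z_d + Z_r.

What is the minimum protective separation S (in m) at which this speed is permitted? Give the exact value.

T_s = v_R/a_R = (7/5)/5 = 0.2800 s
reaction-phase robot travel = 1.4000·0.2000 = 0.2800 m
robot covers 1.4000·0.2800 − ½·5.0000·0.2800² = 0.1960 m while stopping
human over T_r+T_s: 0.0000·(0.2000+0.2800) = 0.0000 m
C+Z_d+Z_r = 0.0400+0.0200+0.0400 = 0.1000 m
S_min ≈ 0.2800+0.1960+0.0000+0.1000  ⇒  S_min = 72/125 m

S_min = 72/125 m = 0.5760 m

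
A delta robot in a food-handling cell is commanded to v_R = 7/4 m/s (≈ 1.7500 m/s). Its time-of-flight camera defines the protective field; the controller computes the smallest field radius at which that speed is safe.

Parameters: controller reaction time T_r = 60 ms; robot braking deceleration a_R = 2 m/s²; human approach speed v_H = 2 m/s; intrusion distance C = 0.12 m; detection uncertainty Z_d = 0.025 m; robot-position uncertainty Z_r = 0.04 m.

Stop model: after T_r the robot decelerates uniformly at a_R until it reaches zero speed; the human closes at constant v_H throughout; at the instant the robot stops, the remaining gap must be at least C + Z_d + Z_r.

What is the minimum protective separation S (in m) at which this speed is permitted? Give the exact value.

S_min = 4681/1600 m = 2.9256 m

stop time T_s = (7/4)/2 = 0.8750 s
robot in T_r: 1.7500·0.0600 = 0.1050 m
robot under decel: 1.7500²/(2·2.0000) = 0.7656 m
human over T_r+T_s: 2.0000·(0.0600+0.8750) = 1.8700 m
residual clearance needed = 0.1200+0.0250+0.0400 = 0.1850 m
S_min ≈ 0.1050+0.7656+1.8700+0.1850  ⇒  S_min = 4681/1600 m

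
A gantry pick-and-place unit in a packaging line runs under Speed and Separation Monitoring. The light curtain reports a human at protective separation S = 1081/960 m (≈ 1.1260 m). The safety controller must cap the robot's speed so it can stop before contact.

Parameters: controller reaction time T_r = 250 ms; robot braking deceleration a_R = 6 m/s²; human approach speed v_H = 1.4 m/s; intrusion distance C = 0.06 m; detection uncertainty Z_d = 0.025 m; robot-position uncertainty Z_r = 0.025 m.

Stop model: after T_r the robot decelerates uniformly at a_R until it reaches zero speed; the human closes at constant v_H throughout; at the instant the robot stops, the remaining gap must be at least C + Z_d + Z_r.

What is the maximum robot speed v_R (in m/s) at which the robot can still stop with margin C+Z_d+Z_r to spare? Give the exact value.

v_R_max = 23/20 m/s = 1.1500 m/s

at the boundary: (1/12)·v² + (29/60)·v + (-3197/4800) = 0
  disc = (29/60)² − 4·(1/12)·(-3197/4800) = 729/1600 ; √disc = 27/40
  v_R = (−(29/60) + 27/40) / (2·(1/12)) = 23/20 m/s
check:
braking lasts T_s = (23/20)/6 = 0.1917 s
reaction-phase robot travel = 1.1500·0.2500 = 0.2875 m
braking distance = 1.1500²/(2·6.0000) = 0.1102 m
person approaches 1.4000·(0.2500+0.1917) = 0.6183 m
C+Z_d+Z_r = 0.0600+0.0250+0.0250 = 0.1100 m
sum ≈ 0.2875+0.1102+0.6183+0.1100 ≈ 1.1260 m = S ✓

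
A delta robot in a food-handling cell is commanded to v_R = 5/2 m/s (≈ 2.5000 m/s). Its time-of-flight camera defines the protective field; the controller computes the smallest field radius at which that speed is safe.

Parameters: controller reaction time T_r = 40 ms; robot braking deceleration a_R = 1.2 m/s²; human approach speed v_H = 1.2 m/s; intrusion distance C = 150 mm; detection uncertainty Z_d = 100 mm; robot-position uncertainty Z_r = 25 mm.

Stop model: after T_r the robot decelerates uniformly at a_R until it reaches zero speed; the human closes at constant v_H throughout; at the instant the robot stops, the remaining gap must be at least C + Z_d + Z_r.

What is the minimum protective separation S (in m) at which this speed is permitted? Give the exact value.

braking lasts T_s = (5/2)/(6/5) = 2.0833 s
robot in T_r: 2.5000·0.0400 = 0.1000 m
robot under decel: 2.5000²/(2·1.2000) = 2.6042 m
person approaches 1.2000·(0.0400+2.0833) = 2.5480 m
margins: 0.1500+0.1000+0.0250 = 0.2750 m
S_min ≈ 0.1000+2.6042+2.5480+0.2750  ⇒  S_min = 33163/6000 m

S_min = 33163/6000 m = 5.5272 m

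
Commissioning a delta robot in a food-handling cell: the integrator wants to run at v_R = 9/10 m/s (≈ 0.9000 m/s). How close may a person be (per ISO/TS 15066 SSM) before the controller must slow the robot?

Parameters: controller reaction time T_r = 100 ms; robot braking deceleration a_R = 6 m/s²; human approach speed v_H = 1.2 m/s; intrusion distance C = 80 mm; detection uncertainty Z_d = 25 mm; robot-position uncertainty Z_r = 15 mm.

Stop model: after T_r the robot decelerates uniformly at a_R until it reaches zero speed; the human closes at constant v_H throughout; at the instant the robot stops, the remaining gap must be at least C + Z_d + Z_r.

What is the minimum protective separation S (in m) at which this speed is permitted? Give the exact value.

S_min = 231/400 m = 0.5775 m

T_s = v_R/a_R = (9/10)/6 = 0.1500 s
robot in T_r: 0.9000·0.1000 = 0.0900 m
braking distance = 0.9000²/(2·6.0000) = 0.0675 m
human over T_r+T_s: 1.2000·(0.1000+0.1500) = 0.3000 m
margins: 0.0800+0.0250+0.0150 = 0.1200 m
S_min ≈ 0.0900+0.0675+0.3000+0.1200  ⇒  S_min = 231/400 m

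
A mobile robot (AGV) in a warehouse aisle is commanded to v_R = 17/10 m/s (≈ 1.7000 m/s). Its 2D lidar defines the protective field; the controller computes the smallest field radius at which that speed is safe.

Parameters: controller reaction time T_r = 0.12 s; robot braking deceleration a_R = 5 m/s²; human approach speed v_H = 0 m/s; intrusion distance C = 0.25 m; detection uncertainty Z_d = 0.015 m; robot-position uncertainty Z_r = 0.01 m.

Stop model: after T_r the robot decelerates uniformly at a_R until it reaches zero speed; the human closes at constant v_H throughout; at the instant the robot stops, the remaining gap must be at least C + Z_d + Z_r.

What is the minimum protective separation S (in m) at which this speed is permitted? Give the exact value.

S_min = 96/125 m = 0.7680 m

T_s = v_R/a_R = (17/10)/5 = 0.3400 s
robot in T_r: 1.7000·0.1200 = 0.2040 m
robot covers 1.7000·0.3400 − ½·5.0000·0.3400² = 0.2890 m while stopping
human over T_r+T_s: 0.0000·(0.1200+0.3400) = 0.0000 m
residual clearance needed = 0.2500+0.0150+0.0100 = 0.2750 m
S_min ≈ 0.2040+0.2890+0.0000+0.2750  ⇒  S_min = 96/125 m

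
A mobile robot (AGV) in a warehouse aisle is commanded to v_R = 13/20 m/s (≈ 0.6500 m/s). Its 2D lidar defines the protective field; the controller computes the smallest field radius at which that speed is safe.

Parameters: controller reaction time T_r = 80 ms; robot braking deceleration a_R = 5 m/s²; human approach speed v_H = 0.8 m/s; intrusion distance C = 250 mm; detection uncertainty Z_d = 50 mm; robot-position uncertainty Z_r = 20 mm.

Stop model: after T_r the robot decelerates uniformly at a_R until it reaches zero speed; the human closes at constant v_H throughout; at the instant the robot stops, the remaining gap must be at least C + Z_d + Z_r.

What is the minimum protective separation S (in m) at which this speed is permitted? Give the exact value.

S_min = 2329/4000 m = 0.5823 m

braking lasts T_s = (13/20)/5 = 0.1300 s
robot covers v_R·T_r = 0.6500·0.0800 = 0.0520 m before braking
robot covers 0.6500·0.1300 − ½·5.0000·0.1300² = 0.0423 m while stopping
human over T_r+T_s: 0.8000·(0.0800+0.1300) = 0.1680 m
C+Z_d+Z_r = 0.2500+0.0500+0.0200 = 0.3200 m
S_min ≈ 0.0520+0.0423+0.1680+0.3200  ⇒  S_min = 2329/4000 m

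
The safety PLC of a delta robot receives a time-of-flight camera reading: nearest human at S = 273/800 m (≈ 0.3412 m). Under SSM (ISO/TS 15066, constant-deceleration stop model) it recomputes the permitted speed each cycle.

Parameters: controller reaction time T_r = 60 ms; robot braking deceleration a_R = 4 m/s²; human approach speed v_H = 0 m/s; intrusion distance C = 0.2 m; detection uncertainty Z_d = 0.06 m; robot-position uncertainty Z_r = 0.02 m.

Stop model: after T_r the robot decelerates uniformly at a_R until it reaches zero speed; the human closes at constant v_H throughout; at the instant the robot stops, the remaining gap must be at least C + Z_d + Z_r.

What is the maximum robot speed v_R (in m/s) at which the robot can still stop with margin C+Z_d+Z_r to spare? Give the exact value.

v_R_max = 1/2 m/s = 0.5000 m/s

quadratic (1/8)·v² + (3/50)·v + (-49/800) = 0
  disc = (3/50)² − 4·(1/8)·(-49/800) = 1369/40000 ; √disc = 37/200
  v_R = (−(3/50) + 37/200) / (2·(1/8)) = 1/2 m/s
check:
stop time T_s = (1/2)/4 = 0.1250 s
reaction-phase robot travel = 0.5000·0.0600 = 0.0300 m
braking distance = 0.5000²/(2·4.0000) = 0.0312 m
person approaches 0.0000·(0.0600+0.1250) = 0.0000 m
margins: 0.2000+0.0600+0.0200 = 0.2800 m
sum ≈ 0.0300+0.0312+0.0000+0.2800 ≈ 0.3412 m = S ✓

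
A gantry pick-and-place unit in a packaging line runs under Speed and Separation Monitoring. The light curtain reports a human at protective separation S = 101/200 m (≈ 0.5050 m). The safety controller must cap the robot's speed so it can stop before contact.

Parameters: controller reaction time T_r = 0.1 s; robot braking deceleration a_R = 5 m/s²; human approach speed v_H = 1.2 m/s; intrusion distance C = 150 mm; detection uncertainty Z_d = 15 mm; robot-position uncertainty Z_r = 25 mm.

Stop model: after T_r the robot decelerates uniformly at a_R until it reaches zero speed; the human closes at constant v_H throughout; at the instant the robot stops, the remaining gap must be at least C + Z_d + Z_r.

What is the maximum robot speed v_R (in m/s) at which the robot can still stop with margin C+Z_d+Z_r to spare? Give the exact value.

v_R_max = 1/2 m/s = 0.5000 m/s

collect terms ⇒ (1/10)·v_R² + (17/50)·v_R + (-39/200) = 0
  disc = (17/50)² − 4·(1/10)·(-39/200) = 121/625 ; √disc = 11/25
  v_R = (−(17/50) + 11/25) / (2·(1/10)) = 1/2 m/s
check:
braking lasts T_s = (1/2)/5 = 0.1000 s
robot in T_r: 0.5000·0.1000 = 0.0500 m
braking distance = 0.5000²/(2·5.0000) = 0.0250 m
human closes 1.2000·0.2000 = 0.2400 m
C+Z_d+Z_r = 0.1500+0.0150+0.0250 = 0.1900 m
sum ≈ 0.0500+0.0250+0.2400+0.1900 ≈ 0.5050 m = S ✓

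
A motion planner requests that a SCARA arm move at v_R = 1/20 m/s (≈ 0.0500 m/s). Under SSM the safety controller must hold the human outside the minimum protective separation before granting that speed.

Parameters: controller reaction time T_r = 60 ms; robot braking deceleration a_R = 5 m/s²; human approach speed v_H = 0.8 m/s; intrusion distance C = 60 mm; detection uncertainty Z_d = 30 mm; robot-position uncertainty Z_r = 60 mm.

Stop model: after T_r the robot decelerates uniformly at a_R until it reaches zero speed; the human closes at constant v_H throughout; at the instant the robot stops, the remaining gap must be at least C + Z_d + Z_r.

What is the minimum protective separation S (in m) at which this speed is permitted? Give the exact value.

S_min = 837/4000 m = 0.2092 m

braking lasts T_s = (1/20)/5 = 0.0100 s
robot in T_r: 0.0500·0.0600 = 0.0030 m
braking distance = 0.0500²/(2·5.0000) = 0.0003 m
person approaches 0.8000·(0.0600+0.0100) = 0.0560 m
residual clearance needed = 0.0600+0.0300+0.0600 = 0.1500 m
S_min ≈ 0.0030+0.0003+0.0560+0.1500  ⇒  S_min = 837/4000 m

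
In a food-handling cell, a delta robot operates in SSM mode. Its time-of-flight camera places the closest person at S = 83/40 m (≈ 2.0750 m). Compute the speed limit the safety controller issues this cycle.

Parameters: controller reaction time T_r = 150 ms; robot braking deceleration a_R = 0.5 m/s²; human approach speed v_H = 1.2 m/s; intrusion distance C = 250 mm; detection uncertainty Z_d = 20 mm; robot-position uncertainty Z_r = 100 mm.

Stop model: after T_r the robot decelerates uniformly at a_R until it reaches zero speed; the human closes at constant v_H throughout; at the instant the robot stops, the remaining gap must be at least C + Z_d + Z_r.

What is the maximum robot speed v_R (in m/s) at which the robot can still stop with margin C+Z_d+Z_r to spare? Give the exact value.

quadratic (1)·v² + (51/20)·v + (-61/40) = 0
  disc = (51/20)² − 4·(1)·(-61/40) = 5041/400 ; √disc = 71/20
  v_R = (−(51/20) + 71/20) / (2·(1)) = 1/2 m/s
check:
braking lasts T_s = (1/2)/(1/2) = 1.0000 s
reaction-phase robot travel = 0.5000·0.1500 = 0.0750 m
robot under decel: 0.5000²/(2·0.5000) = 0.2500 m
human over T_r+T_s: 1.2000·(0.1500+1.0000) = 1.3800 m
margins: 0.2500+0.0200+0.1000 = 0.3700 m
sum ≈ 0.0750+0.2500+1.3800+0.3700 ≈ 2.0750 m = S ✓

v_R_max = 1/2 m/s = 0.5000 m/s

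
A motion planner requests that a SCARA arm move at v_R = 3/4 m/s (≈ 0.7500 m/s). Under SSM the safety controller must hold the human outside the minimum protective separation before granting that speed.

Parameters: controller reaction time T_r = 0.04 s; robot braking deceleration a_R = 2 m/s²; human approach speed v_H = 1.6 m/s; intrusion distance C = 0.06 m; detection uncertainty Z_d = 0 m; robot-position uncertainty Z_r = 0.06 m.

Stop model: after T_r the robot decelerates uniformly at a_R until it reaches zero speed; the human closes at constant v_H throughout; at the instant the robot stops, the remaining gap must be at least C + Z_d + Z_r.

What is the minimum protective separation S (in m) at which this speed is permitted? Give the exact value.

T_s = v_R/a_R = (3/4)/2 = 0.3750 s
reaction-phase robot travel = 0.7500·0.0400 = 0.0300 m
braking distance = 0.7500²/(2·2.0000) = 0.1406 m
human over T_r+T_s: 1.6000·(0.0400+0.3750) = 0.6640 m
residual clearance needed = 0.0600+0.0000+0.0600 = 0.1200 m
S_min ≈ 0.0300+0.1406+0.6640+0.1200  ⇒  S_min = 7637/8000 m

S_min = 7637/8000 m = 0.9546 m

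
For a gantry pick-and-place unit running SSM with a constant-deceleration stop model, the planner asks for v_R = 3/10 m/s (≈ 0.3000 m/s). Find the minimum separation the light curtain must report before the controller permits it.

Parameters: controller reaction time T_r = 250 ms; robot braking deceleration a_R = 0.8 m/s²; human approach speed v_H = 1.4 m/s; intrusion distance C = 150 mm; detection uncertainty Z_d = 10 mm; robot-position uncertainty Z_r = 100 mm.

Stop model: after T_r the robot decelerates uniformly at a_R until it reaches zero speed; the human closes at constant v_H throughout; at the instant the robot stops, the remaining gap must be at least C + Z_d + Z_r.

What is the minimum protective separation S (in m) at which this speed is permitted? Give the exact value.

S_min = 1013/800 m = 1.2663 m

braking lasts T_s = (3/10)/(4/5) = 0.3750 s
robot covers v_R·T_r = 0.3000·0.2500 = 0.0750 m before braking
braking distance = 0.3000²/(2·0.8000) = 0.0563 m
human closes 1.4000·0.6250 = 0.8750 m
residual clearance needed = 0.1500+0.0100+0.1000 = 0.2600 m
S_min ≈ 0.0750+0.0563+0.8750+0.2600  ⇒  S_min = 1013/800 m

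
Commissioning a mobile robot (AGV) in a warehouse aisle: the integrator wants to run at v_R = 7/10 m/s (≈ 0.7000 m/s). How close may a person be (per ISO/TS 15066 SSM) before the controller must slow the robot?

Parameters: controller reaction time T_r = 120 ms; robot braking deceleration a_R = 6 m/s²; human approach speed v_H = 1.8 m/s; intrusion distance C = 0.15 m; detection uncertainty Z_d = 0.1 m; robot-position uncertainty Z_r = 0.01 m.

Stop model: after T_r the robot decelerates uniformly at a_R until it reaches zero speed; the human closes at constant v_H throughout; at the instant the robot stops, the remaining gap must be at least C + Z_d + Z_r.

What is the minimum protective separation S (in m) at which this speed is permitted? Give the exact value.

T_s = v_R/a_R = (7/10)/6 = 0.1167 s
robot covers v_R·T_r = 0.7000·0.1200 = 0.0840 m before braking
braking distance = 0.7000²/(2·6.0000) = 0.0408 m
person approaches 1.8000·(0.1200+0.1167) = 0.4260 m
margins: 0.1500+0.1000+0.0100 = 0.2600 m
S_min ≈ 0.0840+0.0408+0.4260+0.2600  ⇒  S_min = 973/1200 m

S_min = 973/1200 m = 0.8108 m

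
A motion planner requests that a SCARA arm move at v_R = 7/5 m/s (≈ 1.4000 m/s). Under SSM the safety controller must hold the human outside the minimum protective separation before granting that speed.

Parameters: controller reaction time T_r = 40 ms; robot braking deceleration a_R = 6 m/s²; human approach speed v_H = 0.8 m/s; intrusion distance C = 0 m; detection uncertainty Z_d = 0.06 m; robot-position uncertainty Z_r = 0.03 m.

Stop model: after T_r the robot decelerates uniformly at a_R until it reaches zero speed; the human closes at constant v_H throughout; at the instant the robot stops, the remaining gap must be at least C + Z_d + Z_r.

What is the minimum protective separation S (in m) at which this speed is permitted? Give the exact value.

S_min = 66/125 m = 0.5280 m

stop time T_s = (7/5)/6 = 0.2333 s
robot in T_r: 1.4000·0.0400 = 0.0560 m
braking distance = 1.4000²/(2·6.0000) = 0.1633 m
human over T_r+T_s: 0.8000·(0.0400+0.2333) = 0.2187 m
margins: 0.0000+0.0600+0.0300 = 0.0900 m
S_min ≈ 0.0560+0.1633+0.2187+0.0900  ⇒  S_min = 66/125 m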